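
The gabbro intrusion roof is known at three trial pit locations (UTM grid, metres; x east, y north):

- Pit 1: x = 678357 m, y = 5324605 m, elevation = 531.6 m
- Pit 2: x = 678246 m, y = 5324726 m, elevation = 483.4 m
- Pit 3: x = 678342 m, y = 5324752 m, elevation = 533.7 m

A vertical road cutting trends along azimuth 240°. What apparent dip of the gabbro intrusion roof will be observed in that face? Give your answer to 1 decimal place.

Two edge vectors: Pit 1→Pit 2 = (-111, 121, -48.2), Pit 1→Pit 3 = (-15, 147, 2.1).
Normal n = (Pit 1→Pit 2) × (Pit 1→Pit 3) = (7339.5, 956.1, -14502).
So ∂z/∂x = −n_x/n_z = 0.50610 and ∂z/∂y = −n_y/n_z = 0.06593.
Unit vector along 240° is (sin 240°, cos 240°) = (-0.8660, -0.5000).
Slope in that direction = a·(-0.8660) + b·(-0.5000) = −0.47126.
Apparent dip = arctan|0.47126| = 25.2° (true dip is 27.0°, so apparent ≤ true as expected).

25.2°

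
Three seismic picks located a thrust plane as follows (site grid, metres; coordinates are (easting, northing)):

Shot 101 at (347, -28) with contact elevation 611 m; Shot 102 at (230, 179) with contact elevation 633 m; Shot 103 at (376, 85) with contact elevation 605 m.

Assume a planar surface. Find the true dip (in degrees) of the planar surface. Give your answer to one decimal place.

11.0°

Two edge vectors: Shot 101→Shot 102 = (-117, 207, 22), Shot 101→Shot 103 = (29, 113, -6).
Normal n = (Shot 101→Shot 102) × (Shot 101→Shot 103) = (-3728, -64, -19224).
So ∂z/∂E = −n_x/n_z = −0.19392 and ∂z/∂N = −n_y/n_z = −0.00333.
Gradient magnitude |∇z| = √(a² + b²) = √(0.03761 + 0.00001) = 0.19395.
True dip = arctan(0.19395) = 11.0°, dipping toward E (azimuth ≈ 089°).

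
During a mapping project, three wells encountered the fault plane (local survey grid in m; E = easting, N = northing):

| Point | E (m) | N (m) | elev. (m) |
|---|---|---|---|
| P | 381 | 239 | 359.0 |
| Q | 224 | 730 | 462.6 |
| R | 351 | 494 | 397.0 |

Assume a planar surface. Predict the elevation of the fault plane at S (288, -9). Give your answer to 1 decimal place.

359.5 m

Let the plane be z = a·E + b·N + c.
Q−P: −157a + 491b = 103.6;  R−P: −30a + 255b = 38.
Solving gives a = −0.30666, b = 0.11294.
Then c = 359 − a·381 − b·239 = 448.84.
At (288, -9): z = −88.3 − 1.0 + 448.84 = 359.5 m.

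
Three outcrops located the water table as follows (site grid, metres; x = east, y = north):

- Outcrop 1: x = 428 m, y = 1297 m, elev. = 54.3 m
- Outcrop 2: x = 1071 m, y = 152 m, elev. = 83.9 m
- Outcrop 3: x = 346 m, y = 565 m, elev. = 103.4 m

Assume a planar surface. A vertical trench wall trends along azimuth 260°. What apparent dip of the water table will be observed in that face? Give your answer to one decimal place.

Let the plane be z = a·x + b·y + c.
Outcrop 2−Outcrop 1: 643a − 1145b = 29.6;  Outcrop 3−Outcrop 1: −82a − 732b = 49.1.
Solving gives a = −0.06120, b = −0.06022.
Unit vector along 260° is (sin 260°, cos 260°) = (-0.9848, -0.1736).
Slope in that direction = a·(-0.9848) + b·(-0.1736) = 0.07073.
Apparent dip = arctan|0.07073| = 4.0° (true dip is 4.9°, so apparent ≤ true as expected).

4.0°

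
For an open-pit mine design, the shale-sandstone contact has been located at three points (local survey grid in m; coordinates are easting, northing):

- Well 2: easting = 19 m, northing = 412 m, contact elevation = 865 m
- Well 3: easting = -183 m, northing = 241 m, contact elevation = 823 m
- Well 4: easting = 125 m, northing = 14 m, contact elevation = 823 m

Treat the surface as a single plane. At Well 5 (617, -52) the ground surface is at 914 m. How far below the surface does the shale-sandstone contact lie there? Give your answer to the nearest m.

52 m

Let the plane be z = a·easting + b·northing + c.
Well 3−Well 2: −202a − 171b = −42;  Well 4−Well 2: 106a − 398b = −42.
Solving gives a = 0.09677, b = 0.13130.
Then c = 865 − a·19 − b·412 = 809.07.
At (617, -52): z_contact = 59.7 − 6.8 + 809.07 = 861.9 m.
Depth below ground = 914 − 861.9 = 52 m.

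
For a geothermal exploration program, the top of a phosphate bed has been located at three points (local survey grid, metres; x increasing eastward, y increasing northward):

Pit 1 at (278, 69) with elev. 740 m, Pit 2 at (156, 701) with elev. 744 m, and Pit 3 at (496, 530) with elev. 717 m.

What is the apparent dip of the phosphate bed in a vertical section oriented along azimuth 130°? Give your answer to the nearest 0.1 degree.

Let the plane be z = a·x + b·y + c.
Pit 2−Pit 1: −122a + 632b = 4;  Pit 3−Pit 1: 218a + 461b = −23.
Solving gives a = −0.08443, b = −0.00997.
Unit vector along 130° is (sin 130°, cos 130°) = (0.7660, -0.6428).
Slope in that direction = a·(0.7660) + b·(-0.6428) = −0.05827.
Apparent dip = arctan|0.05827| = 3.3° (true dip is 4.9°, so apparent ≤ true as expected).

3.3°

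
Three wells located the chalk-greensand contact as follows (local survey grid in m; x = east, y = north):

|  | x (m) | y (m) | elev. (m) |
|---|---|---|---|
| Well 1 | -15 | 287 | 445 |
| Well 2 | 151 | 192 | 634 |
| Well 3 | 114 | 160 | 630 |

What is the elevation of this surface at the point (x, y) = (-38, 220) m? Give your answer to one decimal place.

476.3 m

Let the plane be z = a·x + b·y + c.
Well 2−Well 1: 166a − 95b = 189;  Well 3−Well 1: 129a − 127b = 185.
Solving gives a = 0.72822, b = −0.71700.
Then c = 445 − a·-15 − b·287 = 661.70.
At (-38, 220): z = −27.7 − 157.7 + 661.70 = 476.3 m.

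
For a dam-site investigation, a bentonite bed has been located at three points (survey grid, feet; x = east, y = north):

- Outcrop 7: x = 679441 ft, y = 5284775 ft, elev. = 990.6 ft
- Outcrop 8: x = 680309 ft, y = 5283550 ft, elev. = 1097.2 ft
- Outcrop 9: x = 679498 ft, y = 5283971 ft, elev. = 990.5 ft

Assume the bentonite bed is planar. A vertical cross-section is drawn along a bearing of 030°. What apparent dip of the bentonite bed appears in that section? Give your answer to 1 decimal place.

Two edge vectors: Outcrop 7→Outcrop 8 = (868, -1225, 106.6), Outcrop 7→Outcrop 9 = (57, -804, -0.1).
Normal n = (Outcrop 7→Outcrop 8) × (Outcrop 7→Outcrop 9) = (85828.9, 6163, -628047).
So ∂z/∂x = −n_x/n_z = 0.13666 and ∂z/∂y = −n_y/n_z = 0.00981.
Unit vector along 030° is (sin 30°, cos 30°) = (0.5000, 0.8660).
Slope in that direction = a·(0.5000) + b·(0.8660) = 0.07683.
Apparent dip = arctan|0.07683| = 4.4° (true dip is 7.8°, so apparent ≤ true as expected).

4.4°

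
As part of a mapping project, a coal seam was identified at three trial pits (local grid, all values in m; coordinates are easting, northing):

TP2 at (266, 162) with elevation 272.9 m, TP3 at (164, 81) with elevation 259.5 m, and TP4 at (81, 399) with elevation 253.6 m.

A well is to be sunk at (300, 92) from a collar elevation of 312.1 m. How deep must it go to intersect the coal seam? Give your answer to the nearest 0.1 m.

Two edge vectors: TP2→TP3 = (-102, -81, -13.4), TP2→TP4 = (-185, 237, -19.3).
Normal n = (TP2→TP3) × (TP2→TP4) = (4739.1, 510.4, -39159).
So ∂z/∂easting = −n_x/n_z = 0.12102 and ∂z/∂northing = −n_y/n_z = 0.01303.
Intercept c from TP2: 272.9 − 32.19 − 2.11 = 238.60.
At (300, 92): z_contact = 36.31 + 1.20 + 238.60 = 276.10 m.
Depth below ground = 312.1 − 276.10 = 36.0 m.

36.0 m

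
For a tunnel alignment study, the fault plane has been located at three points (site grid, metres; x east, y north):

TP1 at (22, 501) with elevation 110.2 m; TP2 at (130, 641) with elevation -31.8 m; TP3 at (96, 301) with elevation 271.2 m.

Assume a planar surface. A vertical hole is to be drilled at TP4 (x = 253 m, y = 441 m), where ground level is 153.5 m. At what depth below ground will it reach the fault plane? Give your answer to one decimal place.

33.3 m

Two edge vectors: TP1→TP2 = (108, 140, -142), TP1→TP3 = (74, -200, 161).
Normal n = (TP1→TP2) × (TP1→TP3) = (-5860, -27896, -31960).
So ∂z/∂x = −n_x/n_z = −0.18335 and ∂z/∂y = −n_y/n_z = −0.87284.
Intercept c from TP1: 110.2 + 4.03 + 437.29 = 551.53.
At (253, 441): z_contact = −46.39 − 384.92 + 551.53 = 120.22 m.
Depth below ground = 153.5 − 120.22 = 33.3 m.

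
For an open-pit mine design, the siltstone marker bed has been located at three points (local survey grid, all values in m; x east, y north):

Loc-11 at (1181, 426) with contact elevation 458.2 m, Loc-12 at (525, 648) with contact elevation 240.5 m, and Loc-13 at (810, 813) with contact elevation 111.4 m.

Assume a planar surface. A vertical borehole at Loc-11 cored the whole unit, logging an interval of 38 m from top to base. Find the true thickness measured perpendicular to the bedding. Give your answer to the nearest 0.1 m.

28.9 m

Two edge vectors: Loc-11→Loc-12 = (-656, 222, -217.7), Loc-11→Loc-13 = (-371, 387, -346.8).
Normal n = (Loc-11→Loc-12) × (Loc-11→Loc-13) = (7260.3, -146734.1, -171510).
So ∂z/∂x = −n_x/n_z = 0.04233 and ∂z/∂y = −n_y/n_z = −0.85554.
|∇z| = √(a²+b²) = 0.85659, so dip δ = arctan(0.85659) = 40.58°.
True thickness = vertical thickness × cos δ = 38 × cos 40.58° = 28.9 m.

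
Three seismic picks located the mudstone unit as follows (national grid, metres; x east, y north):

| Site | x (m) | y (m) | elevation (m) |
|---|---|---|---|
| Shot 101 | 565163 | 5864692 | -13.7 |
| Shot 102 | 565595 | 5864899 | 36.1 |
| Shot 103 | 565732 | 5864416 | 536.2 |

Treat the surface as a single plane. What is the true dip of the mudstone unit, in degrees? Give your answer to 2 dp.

Let the plane be z = a·x + b·y + c.
Shot 102−Shot 101: 432a + 207b = 49.8;  Shot 103−Shot 101: 569a − 276b = 549.9.
Solving gives a = 0.53825, b = −0.88273.
Gradient magnitude |∇z| = √(a² + b²) = √(0.28972 + 0.77921) = 1.03389.
True dip = arctan(1.03389) = 45.95°, dipping toward NNW (azimuth ≈ 329°).

45.95°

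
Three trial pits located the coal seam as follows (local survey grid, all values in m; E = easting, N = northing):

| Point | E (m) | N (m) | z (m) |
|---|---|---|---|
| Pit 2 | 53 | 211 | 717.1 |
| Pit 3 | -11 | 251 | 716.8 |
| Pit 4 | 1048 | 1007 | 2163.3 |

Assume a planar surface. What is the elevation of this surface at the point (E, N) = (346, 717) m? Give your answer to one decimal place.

1419.1 m

Two edge vectors: Pit 2→Pit 3 = (-64, 40, -0.3), Pit 2→Pit 4 = (995, 796, 1446.2).
Normal n = (Pit 2→Pit 3) × (Pit 2→Pit 4) = (58086.8, 92258.3, -90744).
So ∂z/∂E = −n_x/n_z = 0.640117 and ∂z/∂N = −n_y/n_z = 1.016688.
Intercept c from Pit 2: 717.1 − 33.93 − 214.52 = 468.65.
At (346, 717): z = 221.5 + 729.0 + 468.65 = 1419.1 m.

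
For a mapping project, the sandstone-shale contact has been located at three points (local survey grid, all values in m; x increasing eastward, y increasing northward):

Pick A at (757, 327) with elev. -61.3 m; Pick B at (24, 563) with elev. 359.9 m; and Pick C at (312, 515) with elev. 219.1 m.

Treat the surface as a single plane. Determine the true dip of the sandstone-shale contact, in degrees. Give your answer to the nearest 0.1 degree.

Two edge vectors: Pick A→Pick B = (-733, 236, 421.2), Pick A→Pick C = (-445, 188, 280.4).
Normal n = (Pick A→Pick B) × (Pick A→Pick C) = (-13011.2, 18099.2, -32784).
So ∂z/∂x = −n_x/n_z = −0.39688 and ∂z/∂y = −n_y/n_z = 0.55207.
Gradient magnitude |∇z| = √(a² + b²) = √(0.15751 + 0.30479) = 0.67992.
True dip = arctan(0.67992) = 34.2°, dipping toward SE (azimuth ≈ 144°).

34.2°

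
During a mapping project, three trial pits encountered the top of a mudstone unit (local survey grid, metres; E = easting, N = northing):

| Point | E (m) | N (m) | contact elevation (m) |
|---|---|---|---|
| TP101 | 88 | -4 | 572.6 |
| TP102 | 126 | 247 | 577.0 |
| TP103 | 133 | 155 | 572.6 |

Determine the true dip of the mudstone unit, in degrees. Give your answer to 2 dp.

Two edge vectors: TP101→TP102 = (38, 251, 4.4), TP101→TP103 = (45, 159, 0).
Normal n = (TP101→TP102) × (TP101→TP103) = (-699.6, 198, -5253).
So ∂z/∂E = −n_x/n_z = −0.13318 and ∂z/∂N = −n_y/n_z = 0.03769.
Gradient magnitude |∇z| = √(a² + b²) = √(0.01774 + 0.00142) = 0.13841.
True dip = arctan(0.13841) = 7.88°, dipping toward ESE (azimuth ≈ 106°).

7.88°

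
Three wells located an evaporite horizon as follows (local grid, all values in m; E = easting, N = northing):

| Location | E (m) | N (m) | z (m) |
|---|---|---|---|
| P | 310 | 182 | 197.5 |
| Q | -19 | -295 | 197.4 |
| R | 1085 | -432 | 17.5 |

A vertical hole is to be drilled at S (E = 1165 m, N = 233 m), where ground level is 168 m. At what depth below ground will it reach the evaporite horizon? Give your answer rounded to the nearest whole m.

94 m

Let the plane be z = a·E + b·N + c.
Q−P: −329a − 477b = −0.1;  R−P: 775a − 614b = −180.
Solving gives a = −0.15008, b = 0.10372.
Then c = 197.5 − a·310 − b·182 = 225.15.
At (1165, 233): z_contact = −174.8 + 24.2 + 225.15 = 74.5 m.
Depth below ground = 168 − 74.5 = 94 m.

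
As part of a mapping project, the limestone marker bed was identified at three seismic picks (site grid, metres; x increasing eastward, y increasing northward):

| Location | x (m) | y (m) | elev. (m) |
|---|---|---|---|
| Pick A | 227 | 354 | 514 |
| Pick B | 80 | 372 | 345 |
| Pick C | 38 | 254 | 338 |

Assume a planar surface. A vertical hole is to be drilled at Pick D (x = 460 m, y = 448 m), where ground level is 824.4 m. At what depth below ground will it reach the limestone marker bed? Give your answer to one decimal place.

Two edge vectors: Pick A→Pick B = (-147, 18, -169), Pick A→Pick C = (-189, -100, -176).
Normal n = (Pick A→Pick B) × (Pick A→Pick C) = (-20068, 6069, 18102).
So ∂z/∂x = −n_x/n_z = 1.10861 and ∂z/∂y = −n_y/n_z = −0.33527.
Intercept c from Pick A: 514 − 251.65 + 118.68 = 381.03.
At (460, 448): z_contact = 509.96 − 150.20 + 381.03 = 740.79 m.
Depth below ground = 824.4 − 740.79 = 83.6 m.

83.6 m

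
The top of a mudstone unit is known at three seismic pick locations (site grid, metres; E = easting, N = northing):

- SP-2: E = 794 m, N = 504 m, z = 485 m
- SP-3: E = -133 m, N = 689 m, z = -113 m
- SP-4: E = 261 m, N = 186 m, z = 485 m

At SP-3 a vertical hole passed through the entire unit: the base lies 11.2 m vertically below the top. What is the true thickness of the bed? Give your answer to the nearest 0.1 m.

Two edge vectors: SP-2→SP-3 = (-927, 185, -598), SP-2→SP-4 = (-533, -318, 0).
Normal n = (SP-2→SP-3) × (SP-2→SP-4) = (-190164, 318734, 393391).
So ∂z/∂E = −n_x/n_z = 0.48340 and ∂z/∂N = −n_y/n_z = −0.81022.
|∇z| = √(a²+b²) = 0.94347, so dip δ = arctan(0.94347) = 43.33°.
True thickness = vertical thickness × cos δ = 11.2 × cos 43.33° = 8.1 m.

8.1 m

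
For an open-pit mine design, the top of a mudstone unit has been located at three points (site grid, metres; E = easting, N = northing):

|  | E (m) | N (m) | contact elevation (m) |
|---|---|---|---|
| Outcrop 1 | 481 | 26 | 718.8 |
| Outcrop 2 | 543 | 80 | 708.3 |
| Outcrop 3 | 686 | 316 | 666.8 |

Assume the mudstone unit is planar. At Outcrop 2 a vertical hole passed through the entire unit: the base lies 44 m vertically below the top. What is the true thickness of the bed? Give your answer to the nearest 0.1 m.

43.5 m

Two edge vectors: Outcrop 1→Outcrop 2 = (62, 54, -10.5), Outcrop 1→Outcrop 3 = (205, 290, -52).
Normal n = (Outcrop 1→Outcrop 2) × (Outcrop 1→Outcrop 3) = (237, 1071.5, 6910).
So ∂z/∂E = −n_x/n_z = −0.03430 and ∂z/∂N = −n_y/n_z = −0.15507.
|∇z| = √(a²+b²) = 0.15881, so dip δ = arctan(0.15881) = 9.02°.
True thickness = vertical thickness × cos δ = 44 × cos 9.02° = 43.5 m.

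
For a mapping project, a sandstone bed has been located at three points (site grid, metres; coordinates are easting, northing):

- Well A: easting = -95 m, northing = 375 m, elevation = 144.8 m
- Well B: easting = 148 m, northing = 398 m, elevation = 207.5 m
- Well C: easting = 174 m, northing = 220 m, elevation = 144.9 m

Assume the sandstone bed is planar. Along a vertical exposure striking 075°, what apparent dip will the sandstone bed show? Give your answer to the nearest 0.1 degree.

17.4°

Two edge vectors: Well A→Well B = (243, 23, 62.7), Well A→Well C = (269, -155, 0.1).
Normal n = (Well A→Well B) × (Well A→Well C) = (9720.8, 16842, -43852).
So ∂z/∂easting = −n_x/n_z = 0.22167 and ∂z/∂northing = −n_y/n_z = 0.38406.
Unit vector along 075° is (sin 75°, cos 75°) = (0.9659, 0.2588).
Slope in that direction = a·(0.9659) + b·(0.2588) = 0.31352.
Apparent dip = arctan|0.31352| = 17.4° (true dip is 23.9°, so apparent ≤ true as expected).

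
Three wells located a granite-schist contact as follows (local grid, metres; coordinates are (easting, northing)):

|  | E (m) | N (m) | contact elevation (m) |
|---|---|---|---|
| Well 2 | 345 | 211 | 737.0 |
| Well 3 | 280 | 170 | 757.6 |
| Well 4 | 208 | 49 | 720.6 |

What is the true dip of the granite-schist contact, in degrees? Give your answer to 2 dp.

48.66°

Let the plane be z = a·E + b·N + c.
Well 3−Well 2: −65a − 41b = 20.6;  Well 4−Well 2: −137a − 162b = −16.4.
Solving gives a = −0.81612, b = 0.79141.
Gradient magnitude |∇z| = √(a² + b²) = √(0.66605 + 0.62633) = 1.13683.
True dip = arctan(1.13683) = 48.66°, dipping toward SE (azimuth ≈ 134°).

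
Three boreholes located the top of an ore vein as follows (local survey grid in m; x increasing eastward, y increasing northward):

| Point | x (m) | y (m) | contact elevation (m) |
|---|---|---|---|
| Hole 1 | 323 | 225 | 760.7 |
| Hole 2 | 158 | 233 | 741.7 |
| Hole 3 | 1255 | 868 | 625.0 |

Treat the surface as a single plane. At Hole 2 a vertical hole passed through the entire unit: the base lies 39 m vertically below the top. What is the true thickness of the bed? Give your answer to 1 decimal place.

Let the plane be z = a·x + b·y + c.
Hole 2−Hole 1: −165a + 8b = −19;  Hole 3−Hole 1: 932a + 643b = −135.7.
Solving gives a = 0.09803, b = −0.35313.
|∇z| = √(a²+b²) = 0.36649, so dip δ = arctan(0.36649) = 20.13°.
True thickness = vertical thickness × cos δ = 39 × cos 20.13° = 36.6 m.

36.6 m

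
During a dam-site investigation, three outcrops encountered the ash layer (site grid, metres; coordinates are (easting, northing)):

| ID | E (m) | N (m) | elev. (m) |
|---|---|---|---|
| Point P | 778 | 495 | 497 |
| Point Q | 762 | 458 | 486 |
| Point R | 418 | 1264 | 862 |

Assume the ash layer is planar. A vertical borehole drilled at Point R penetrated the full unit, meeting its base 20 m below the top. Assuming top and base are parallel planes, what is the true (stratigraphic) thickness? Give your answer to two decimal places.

Two edge vectors: Point P→Point Q = (-16, -37, -11), Point P→Point R = (-360, 769, 365).
Normal n = (Point P→Point Q) × (Point P→Point R) = (-5046, 9800, -25624).
So ∂z/∂E = −n_x/n_z = −0.19692 and ∂z/∂N = −n_y/n_z = 0.38245.
|∇z| = √(a²+b²) = 0.43017, so dip δ = arctan(0.43017) = 23.28°.
True thickness = vertical thickness × cos δ = 20 × cos 23.28° = 18.37 m.

18.37 m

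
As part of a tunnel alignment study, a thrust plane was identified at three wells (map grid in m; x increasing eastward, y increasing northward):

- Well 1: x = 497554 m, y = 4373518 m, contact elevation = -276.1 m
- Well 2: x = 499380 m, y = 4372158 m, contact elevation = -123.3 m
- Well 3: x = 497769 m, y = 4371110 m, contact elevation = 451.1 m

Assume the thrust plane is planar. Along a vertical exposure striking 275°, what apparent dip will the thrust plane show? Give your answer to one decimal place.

Two edge vectors: Well 1→Well 2 = (1826, -1360, 152.8), Well 1→Well 3 = (215, -2408, 727.2).
Normal n = (Well 1→Well 2) × (Well 1→Well 3) = (-621049.6, -1295015.2, -4104608).
So ∂z/∂x = −n_x/n_z = −0.15131 and ∂z/∂y = −n_y/n_z = −0.31550.
Unit vector along 275° is (sin 275°, cos 275°) = (-0.9962, 0.0872).
Slope in that direction = a·(-0.9962) + b·(0.0872) = 0.12323.
Apparent dip = arctan|0.12323| = 7.0° (true dip is 19.3°, so apparent ≤ true as expected).

7.0°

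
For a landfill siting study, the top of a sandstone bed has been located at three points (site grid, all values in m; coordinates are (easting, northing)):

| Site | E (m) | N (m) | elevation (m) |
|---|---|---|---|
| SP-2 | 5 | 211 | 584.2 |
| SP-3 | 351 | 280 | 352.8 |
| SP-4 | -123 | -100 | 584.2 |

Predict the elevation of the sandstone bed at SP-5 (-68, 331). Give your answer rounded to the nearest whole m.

673 m

Let the plane be z = a·E + b·N + c.
SP-3−SP-2: 346a + 69b = −231.4;  SP-4−SP-2: −128a − 311b = 0.
Solving gives a = −0.72859, b = 0.29987.
Then c = 584.2 − a·5 − b·211 = 524.57.
At (-68, 331): z = 49.5 + 99.3 + 524.57 = 673.4 m.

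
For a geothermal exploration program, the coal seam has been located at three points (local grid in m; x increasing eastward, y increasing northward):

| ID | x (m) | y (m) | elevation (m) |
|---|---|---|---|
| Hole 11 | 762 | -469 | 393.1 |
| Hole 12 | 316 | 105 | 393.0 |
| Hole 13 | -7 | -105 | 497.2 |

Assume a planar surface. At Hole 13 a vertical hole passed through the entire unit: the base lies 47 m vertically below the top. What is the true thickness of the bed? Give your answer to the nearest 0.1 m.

Two edge vectors: Hole 11→Hole 12 = (-446, 574, -0.1), Hole 11→Hole 13 = (-769, 364, 104.1).
Normal n = (Hole 11→Hole 12) × (Hole 11→Hole 13) = (59789.8, 46505.5, 279062).
So ∂z/∂x = −n_x/n_z = −0.21425 and ∂z/∂y = −n_y/n_z = −0.16665.
|∇z| = √(a²+b²) = 0.27143, so dip δ = arctan(0.27143) = 15.19°.
True thickness = vertical thickness × cos δ = 47 × cos 15.19° = 45.4 m.

45.4 m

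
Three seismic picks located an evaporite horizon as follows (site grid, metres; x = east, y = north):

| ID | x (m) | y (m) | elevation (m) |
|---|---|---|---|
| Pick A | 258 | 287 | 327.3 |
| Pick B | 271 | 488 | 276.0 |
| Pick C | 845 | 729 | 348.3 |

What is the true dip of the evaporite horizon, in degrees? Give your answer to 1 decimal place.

19.9°

Let the plane be z = a·x + b·y + c.
Pick B−Pick A: 13a + 201b = −51.3;  Pick C−Pick A: 587a + 442b = 21.
Solving gives a = 0.23962, b = −0.27072.
Gradient magnitude |∇z| = √(a² + b²) = √(0.05742 + 0.07329) = 0.36154.
True dip = arctan(0.36154) = 19.9°, dipping toward NW (azimuth ≈ 318°).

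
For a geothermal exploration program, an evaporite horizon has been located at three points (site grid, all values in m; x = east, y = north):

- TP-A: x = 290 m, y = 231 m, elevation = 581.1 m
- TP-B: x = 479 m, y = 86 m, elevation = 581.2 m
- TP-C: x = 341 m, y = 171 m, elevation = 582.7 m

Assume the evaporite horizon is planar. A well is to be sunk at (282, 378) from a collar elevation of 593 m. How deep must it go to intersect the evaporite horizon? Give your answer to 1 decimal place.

22.5 m

Let the plane be z = a·x + b·y + c.
TP-B−TP-A: 189a − 145b = 0.1;  TP-C−TP-A: 51a − 60b = 1.6.
Solving gives a = −0.05729, b = −0.07536.
Then c = 581.1 − a·290 − b·231 = 615.12.
At (282, 378): z_contact = −16.16 − 28.49 + 615.12 = 570.48 m.
Depth below ground = 593 − 570.48 = 22.5 m.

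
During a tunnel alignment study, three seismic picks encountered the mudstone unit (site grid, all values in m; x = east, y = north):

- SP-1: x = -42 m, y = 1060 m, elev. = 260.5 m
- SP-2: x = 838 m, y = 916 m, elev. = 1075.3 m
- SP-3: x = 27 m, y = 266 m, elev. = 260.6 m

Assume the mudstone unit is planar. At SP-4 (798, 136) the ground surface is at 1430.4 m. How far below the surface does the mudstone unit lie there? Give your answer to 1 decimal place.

456.2 m

Two edge vectors: SP-1→SP-2 = (880, -144, 814.8), SP-1→SP-3 = (69, -794, 0.1).
Normal n = (SP-1→SP-2) × (SP-1→SP-3) = (646936.8, 56133.2, -688784).
So ∂z/∂x = −n_x/n_z = 0.939245 and ∂z/∂y = −n_y/n_z = 0.081496.
Intercept c from SP-1: 260.5 + 39.45 − 86.39 = 213.56.
At (798, 136): z_contact = 749.52 + 11.08 + 213.56 = 974.16 m.
Depth below ground = 1430.4 − 974.16 = 456.2 m.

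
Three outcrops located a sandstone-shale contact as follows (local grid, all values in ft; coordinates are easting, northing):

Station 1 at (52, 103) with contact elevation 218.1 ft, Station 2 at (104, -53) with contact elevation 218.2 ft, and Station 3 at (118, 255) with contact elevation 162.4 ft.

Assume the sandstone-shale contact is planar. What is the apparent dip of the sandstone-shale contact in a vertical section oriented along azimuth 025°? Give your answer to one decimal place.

Two edge vectors: Station 1→Station 2 = (52, -156, 0.1), Station 1→Station 3 = (66, 152, -55.7).
Normal n = (Station 1→Station 2) × (Station 1→Station 3) = (8674, 2903, 18200).
So ∂z/∂easting = −n_x/n_z = −0.47659 and ∂z/∂northing = −n_y/n_z = −0.15951.
Unit vector along 025° is (sin 25°, cos 25°) = (0.4226, 0.9063).
Slope in that direction = a·(0.4226) + b·(0.9063) = −0.34598.
Apparent dip = arctan|0.34598| = 19.1° (true dip is 26.7°, so apparent ≤ true as expected).

19.1°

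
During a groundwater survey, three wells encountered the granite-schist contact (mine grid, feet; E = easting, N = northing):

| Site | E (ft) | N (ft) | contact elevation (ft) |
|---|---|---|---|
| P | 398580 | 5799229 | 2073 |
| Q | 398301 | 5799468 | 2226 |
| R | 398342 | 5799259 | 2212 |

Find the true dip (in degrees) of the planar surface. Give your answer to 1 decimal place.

Let the plane be z = a·E + b·N + c.
Q−P: −279a + 239b = 153;  R−P: −238a + 30b = 139.
Solving gives a = −0.59018, b = −0.04879.
Gradient magnitude |∇z| = √(a² + b²) = √(0.34832 + 0.00238) = 0.59220.
True dip = arctan(0.59220) = 30.6°, dipping toward E (azimuth ≈ 085°).

30.6°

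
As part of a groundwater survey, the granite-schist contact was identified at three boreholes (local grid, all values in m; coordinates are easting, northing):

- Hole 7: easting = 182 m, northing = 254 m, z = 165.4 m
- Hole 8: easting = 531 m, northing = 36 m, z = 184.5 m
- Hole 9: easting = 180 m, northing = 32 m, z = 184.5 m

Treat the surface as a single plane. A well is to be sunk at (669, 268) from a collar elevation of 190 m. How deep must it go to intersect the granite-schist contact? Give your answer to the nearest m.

25 m

Two edge vectors: Hole 7→Hole 8 = (349, -218, 19.1), Hole 7→Hole 9 = (-2, -222, 19.1).
Normal n = (Hole 7→Hole 8) × (Hole 7→Hole 9) = (76.4, -6704.1, -77914).
So ∂z/∂easting = −n_x/n_z = 0.00098 and ∂z/∂northing = −n_y/n_z = −0.08604.
Intercept c from Hole 7: 165.4 − 0.18 + 21.86 = 187.08.
At (669, 268): z_contact = 0.7 − 23.1 + 187.08 = 164.7 m.
Depth below ground = 190 − 164.7 = 25 m.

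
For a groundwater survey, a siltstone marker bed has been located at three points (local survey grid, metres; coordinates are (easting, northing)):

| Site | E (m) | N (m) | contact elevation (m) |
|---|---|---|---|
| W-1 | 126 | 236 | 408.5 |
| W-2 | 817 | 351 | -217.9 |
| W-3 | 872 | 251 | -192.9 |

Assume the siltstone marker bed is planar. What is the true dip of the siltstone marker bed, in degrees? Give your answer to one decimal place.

Let the plane be z = a·E + b·N + c.
W-2−W-1: 691a + 115b = −626.4;  W-3−W-1: 746a + 15b = −601.4.
Solving gives a = −0.79238, b = −0.68581.
Gradient magnitude |∇z| = √(a² + b²) = √(0.62786 + 0.47033) = 1.04795.
True dip = arctan(1.04795) = 46.3°, dipping toward NE (azimuth ≈ 049°).

46.3°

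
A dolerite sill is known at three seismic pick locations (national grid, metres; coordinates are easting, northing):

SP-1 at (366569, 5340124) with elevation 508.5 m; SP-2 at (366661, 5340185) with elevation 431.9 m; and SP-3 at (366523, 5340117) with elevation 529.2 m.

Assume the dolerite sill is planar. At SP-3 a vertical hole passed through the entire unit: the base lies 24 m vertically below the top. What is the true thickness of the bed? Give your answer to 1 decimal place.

Two edge vectors: SP-1→SP-2 = (92, 61, -76.6), SP-1→SP-3 = (-46, -7, 20.7).
Normal n = (SP-1→SP-2) × (SP-1→SP-3) = (726.5, 1619.2, 2162).
So ∂z/∂easting = −n_x/n_z = −0.33603 and ∂z/∂northing = −n_y/n_z = −0.74894.
|∇z| = √(a²+b²) = 0.82087, so dip δ = arctan(0.82087) = 39.38°.
True thickness = vertical thickness × cos δ = 24 × cos 39.38° = 18.6 m.

18.6 m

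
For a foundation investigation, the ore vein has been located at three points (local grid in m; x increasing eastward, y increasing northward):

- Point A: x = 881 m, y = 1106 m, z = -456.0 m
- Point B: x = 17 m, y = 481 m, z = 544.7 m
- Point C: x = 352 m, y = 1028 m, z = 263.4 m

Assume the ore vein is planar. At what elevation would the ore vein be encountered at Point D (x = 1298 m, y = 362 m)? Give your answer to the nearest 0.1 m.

Let the plane be z = a·x + b·y + c.
Point B−Point A: −864a − 625b = 1000.7;  Point C−Point A: −529a − 78b = 719.4.
Solving gives a = −1.411565, b = 0.350227.
Then c = -456 − a·881 − b·1106 = 400.24.
At (1298, 362): z = −1832.2 + 126.8 + 400.24 = -1305.2 m.

-1305.2 m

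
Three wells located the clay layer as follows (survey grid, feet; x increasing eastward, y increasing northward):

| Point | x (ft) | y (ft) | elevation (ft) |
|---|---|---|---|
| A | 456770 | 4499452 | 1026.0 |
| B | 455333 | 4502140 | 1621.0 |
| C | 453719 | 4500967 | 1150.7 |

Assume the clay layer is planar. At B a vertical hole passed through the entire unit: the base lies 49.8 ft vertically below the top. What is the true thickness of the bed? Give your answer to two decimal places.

47.86 ft

Two edge vectors: A→B = (-1437, 2688, 595), A→C = (-3051, 1515, 124.7).
Normal n = (A→B) × (A→C) = (-566231.4, -1636151.1, 6024033).
So ∂z/∂x = −n_x/n_z = 0.09400 and ∂z/∂y = −n_y/n_z = 0.27160.
|∇z| = √(a²+b²) = 0.28741, so dip δ = arctan(0.28741) = 16.04°.
True thickness = vertical thickness × cos δ = 49.8 × cos 16.04° = 47.86 ft.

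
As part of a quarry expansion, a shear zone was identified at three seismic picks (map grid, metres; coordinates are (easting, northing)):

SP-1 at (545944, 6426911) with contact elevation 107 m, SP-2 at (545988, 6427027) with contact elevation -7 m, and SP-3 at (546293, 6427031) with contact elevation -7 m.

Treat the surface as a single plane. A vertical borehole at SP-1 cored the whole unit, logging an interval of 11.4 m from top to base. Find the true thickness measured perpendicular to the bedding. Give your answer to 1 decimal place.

8.1 m

Two edge vectors: SP-1→SP-2 = (44, 116, -114), SP-1→SP-3 = (349, 120, -114).
Normal n = (SP-1→SP-2) × (SP-1→SP-3) = (456, -34770, -35204).
So ∂z/∂E = −n_x/n_z = 0.01295 and ∂z/∂N = −n_y/n_z = −0.98767.
|∇z| = √(a²+b²) = 0.98776, so dip δ = arctan(0.98776) = 44.65°.
True thickness = vertical thickness × cos δ = 11.4 × cos 44.65° = 8.1 m.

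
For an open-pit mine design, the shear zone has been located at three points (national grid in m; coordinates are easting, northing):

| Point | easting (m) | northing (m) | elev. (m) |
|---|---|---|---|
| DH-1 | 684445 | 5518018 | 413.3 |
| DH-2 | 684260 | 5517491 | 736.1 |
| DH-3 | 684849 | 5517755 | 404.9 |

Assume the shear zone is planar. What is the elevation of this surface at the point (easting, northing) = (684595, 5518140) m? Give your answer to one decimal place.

302.0 m

Two edge vectors: DH-1→DH-2 = (-185, -527, 322.8), DH-1→DH-3 = (404, -263, -8.4).
Normal n = (DH-1→DH-2) × (DH-1→DH-3) = (89323.2, 128857.2, 261563).
So ∂z/∂easting = −n_x/n_z = −0.341497842 and ∂z/∂northing = −n_y/n_z = −0.492643073.
Intercept c from DH-1: 413.3 + 233736.49 + 2718413.34 = 2952563.13.
At (684595, 5518140): z = −233787.7 − 2718473.4 + 2952563.13 = 302.0 m.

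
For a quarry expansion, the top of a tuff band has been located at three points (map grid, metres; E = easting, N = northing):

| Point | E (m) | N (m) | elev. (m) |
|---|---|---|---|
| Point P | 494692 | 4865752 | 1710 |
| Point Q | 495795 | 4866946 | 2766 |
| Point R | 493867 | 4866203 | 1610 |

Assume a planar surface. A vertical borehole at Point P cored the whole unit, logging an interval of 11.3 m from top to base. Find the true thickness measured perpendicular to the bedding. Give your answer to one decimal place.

Let the plane be z = a·E + b·N + c.
Point Q−Point P: 1103a + 1194b = 1056;  Point R−Point P: −825a + 451b = −100.
Solving gives a = 0.40179, b = 0.51325.
|∇z| = √(a²+b²) = 0.65182, so dip δ = arctan(0.65182) = 33.10°.
True thickness = vertical thickness × cos δ = 11.3 × cos 33.10° = 9.5 m.

9.5 m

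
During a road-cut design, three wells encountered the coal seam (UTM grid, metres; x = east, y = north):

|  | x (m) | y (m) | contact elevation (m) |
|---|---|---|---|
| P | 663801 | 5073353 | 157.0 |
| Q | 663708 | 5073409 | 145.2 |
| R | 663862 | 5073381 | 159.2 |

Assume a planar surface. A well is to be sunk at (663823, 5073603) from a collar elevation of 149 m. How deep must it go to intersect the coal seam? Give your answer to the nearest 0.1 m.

11.7 m

Let the plane be z = a·x + b·y + c.
Q−P: −93a + 56b = −11.8;  R−P: 61a + 28b = 2.2.
Solving gives a = 0.075348837, b = −0.085581395.
Then c = 157 − a·663801 − b·5073353 = 384325.00.
At (663823, 5073603): z_contact = 50018.29 − 434206.02 + 384325.00 = 137.26 m.
Depth below ground = 149 − 137.26 = 11.7 m.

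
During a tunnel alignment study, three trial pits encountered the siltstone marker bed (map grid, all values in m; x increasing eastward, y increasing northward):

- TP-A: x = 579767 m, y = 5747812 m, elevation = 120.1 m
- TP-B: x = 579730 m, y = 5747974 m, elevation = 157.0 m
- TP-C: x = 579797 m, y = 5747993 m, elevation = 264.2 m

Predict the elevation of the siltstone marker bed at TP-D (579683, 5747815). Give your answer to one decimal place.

0.6 m

Let the plane be z = a·x + b·y + c.
TP-B−TP-A: −37a + 162b = 36.9;  TP-C−TP-A: 30a + 181b = 144.1.
Solving gives a = 1.442009172, b = 0.557125552.
Then c = 120.1 − a·579767 − b·5747812 = −4038162.16.
At (579683, 5747815): z = 835908.2 + 3202254.6 − 4038162.16 = 0.6 m.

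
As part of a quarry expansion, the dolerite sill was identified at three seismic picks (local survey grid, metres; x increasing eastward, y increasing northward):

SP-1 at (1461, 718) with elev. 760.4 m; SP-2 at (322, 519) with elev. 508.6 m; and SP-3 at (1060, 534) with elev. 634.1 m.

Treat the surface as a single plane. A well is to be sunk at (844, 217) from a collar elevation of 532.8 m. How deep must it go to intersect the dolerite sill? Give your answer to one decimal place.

Let the plane be z = a·x + b·y + c.
SP-2−SP-1: −1139a − 199b = −251.8;  SP-3−SP-1: −401a − 184b = −126.3.
Solving gives a = 0.163338, b = 0.330443.
Then c = 760.4 − a·1461 − b·718 = 284.51.
At (844, 217): z_contact = 137.86 + 71.71 + 284.51 = 494.07 m.
Depth below ground = 532.8 − 494.07 = 38.7 m.

38.7 m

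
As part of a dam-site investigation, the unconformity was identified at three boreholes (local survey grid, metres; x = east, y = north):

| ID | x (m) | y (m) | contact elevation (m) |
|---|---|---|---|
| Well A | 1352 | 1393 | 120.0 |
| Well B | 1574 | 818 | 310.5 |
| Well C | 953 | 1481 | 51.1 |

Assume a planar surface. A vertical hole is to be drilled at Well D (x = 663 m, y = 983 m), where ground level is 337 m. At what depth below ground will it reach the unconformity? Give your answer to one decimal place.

173.4 m

Two edge vectors: Well A→Well B = (222, -575, 190.5), Well A→Well C = (-399, 88, -68.9).
Normal n = (Well A→Well B) × (Well A→Well C) = (22853.5, -60713.7, -209889).
So ∂z/∂x = −n_x/n_z = 0.108884 and ∂z/∂y = −n_y/n_z = −0.289266.
Intercept c from Well A: 120 − 147.21 + 402.95 = 375.74.
At (663, 983): z_contact = 72.19 − 284.35 + 375.74 = 163.58 m.
Depth below ground = 337 − 163.58 = 173.4 m.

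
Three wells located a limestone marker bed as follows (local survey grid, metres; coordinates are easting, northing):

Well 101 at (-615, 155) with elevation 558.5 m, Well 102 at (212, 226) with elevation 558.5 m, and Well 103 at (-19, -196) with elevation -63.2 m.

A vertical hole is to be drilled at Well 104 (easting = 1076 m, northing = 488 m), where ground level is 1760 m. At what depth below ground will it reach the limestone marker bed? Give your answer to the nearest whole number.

Two edge vectors: Well 101→Well 102 = (827, 71, 0), Well 101→Well 103 = (596, -351, -621.7).
Normal n = (Well 101→Well 102) × (Well 101→Well 103) = (-44140.7, 514145.9, -332593).
So ∂z/∂easting = −n_x/n_z = −0.13272 and ∂z/∂northing = −n_y/n_z = 1.54587.
Intercept c from Well 101: 558.5 − 81.62 − 239.61 = 237.27.
At (1076, 488): z_contact = −142.8 + 754.4 + 237.27 = 848.9 m.
Depth below ground = 1760 − 848.9 = 911 m.

911 m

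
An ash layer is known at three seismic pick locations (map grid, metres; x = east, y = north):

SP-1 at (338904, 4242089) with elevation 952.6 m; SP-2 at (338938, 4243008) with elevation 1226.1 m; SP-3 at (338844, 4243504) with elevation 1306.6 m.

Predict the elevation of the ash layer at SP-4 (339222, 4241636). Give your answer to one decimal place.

Let the plane be z = a·x + b·y + c.
SP-2−SP-1: 34a + 919b = 273.5;  SP-3−SP-1: −60a + 1415b = 354.
Solving gives a = 0.597351090, b = 0.275506053.
Then c = 952.6 − a·338904 − b·4242089 = −1370213.27.
At (339222, 4241636): z = 202634.6 + 1168596.4 − 1370213.27 = 1017.8 m.

1017.8 m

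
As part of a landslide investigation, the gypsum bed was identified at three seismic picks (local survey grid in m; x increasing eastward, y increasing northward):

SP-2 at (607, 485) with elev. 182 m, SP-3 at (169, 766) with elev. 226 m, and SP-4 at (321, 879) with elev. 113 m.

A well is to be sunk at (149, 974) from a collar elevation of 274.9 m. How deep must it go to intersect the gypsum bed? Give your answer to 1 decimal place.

Let the plane be z = a·x + b·y + c.
SP-3−SP-2: −438a + 281b = 44;  SP-4−SP-2: −286a + 394b = −69.
Solving gives a = −0.39829, b = −0.46424.
Then c = 182 − a·607 − b·485 = 648.92.
At (149, 974): z_contact = −59.35 − 452.17 + 648.92 = 137.40 m.
Depth below ground = 274.9 − 137.40 = 137.5 m.

137.5 m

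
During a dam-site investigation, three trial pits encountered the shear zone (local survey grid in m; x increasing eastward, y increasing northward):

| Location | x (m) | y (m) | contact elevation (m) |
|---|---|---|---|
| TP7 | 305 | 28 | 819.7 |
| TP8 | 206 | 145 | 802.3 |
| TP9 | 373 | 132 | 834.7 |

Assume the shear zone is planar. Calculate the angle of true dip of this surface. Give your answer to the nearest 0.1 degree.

11.1°

Two edge vectors: TP7→TP8 = (-99, 117, -17.4), TP7→TP9 = (68, 104, 15).
Normal n = (TP7→TP8) × (TP7→TP9) = (3564.6, 301.8, -18252).
So ∂z/∂x = −n_x/n_z = 0.19530 and ∂z/∂y = −n_y/n_z = 0.01654.
Gradient magnitude |∇z| = √(a² + b²) = √(0.03814 + 0.00027) = 0.19600.
True dip = arctan(0.19600) = 11.1°, dipping toward W (azimuth ≈ 265°).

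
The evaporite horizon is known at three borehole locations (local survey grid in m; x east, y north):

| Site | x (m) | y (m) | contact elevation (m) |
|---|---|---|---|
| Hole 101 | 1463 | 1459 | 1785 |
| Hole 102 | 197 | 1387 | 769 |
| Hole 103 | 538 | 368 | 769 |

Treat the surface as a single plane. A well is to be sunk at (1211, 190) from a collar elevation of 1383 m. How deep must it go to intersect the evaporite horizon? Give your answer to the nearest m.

131 m

Two edge vectors: Hole 101→Hole 102 = (-1266, -72, -1016), Hole 101→Hole 103 = (-925, -1091, -1016).
Normal n = (Hole 101→Hole 102) × (Hole 101→Hole 103) = (-1035304, -346456, 1314606).
So ∂z/∂x = −n_x/n_z = 0.78754 and ∂z/∂y = −n_y/n_z = 0.26354.
Intercept c from Hole 101: 1785 − 1152.17 − 384.51 = 248.32.
At (1211, 190): z_contact = 953.7 + 50.1 + 248.32 = 1252.1 m.
Depth below ground = 1383 − 1252.1 = 131 m.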